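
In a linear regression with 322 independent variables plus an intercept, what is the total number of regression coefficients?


Each predictor gets one coefficient, plus one intercept.
Total parameters = 322 + 1 = 323.

323


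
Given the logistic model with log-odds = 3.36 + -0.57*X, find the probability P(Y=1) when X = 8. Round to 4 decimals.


z = 3.36 + -0.57 * 8 = -1.2000.
Sigmoid: P = 1 / (1 + exp(1.2000)) = 0.2315.

0.2315


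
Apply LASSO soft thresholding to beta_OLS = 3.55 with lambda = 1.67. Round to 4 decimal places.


Absolute value: |3.55| = 3.55.
Compare to lambda = 1.67.
Since |beta| > lambda, coefficient = sign(beta)*(|beta| - lambda) = 1.8800.

1.8800


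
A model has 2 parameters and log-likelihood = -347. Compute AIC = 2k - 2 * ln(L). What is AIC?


Compute:
2k = 2*2 = 4.
-2*loglik = -2*(-347) = 694.
AIC = 4 + 694 = 698.

698


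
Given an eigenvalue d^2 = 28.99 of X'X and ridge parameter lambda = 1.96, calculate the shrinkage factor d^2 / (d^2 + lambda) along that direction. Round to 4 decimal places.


Denominator = d^2 + lambda = 28.99 + 1.96 = 30.9500.
Shrinkage = 28.99 / 30.9500 = 0.9367.

0.9367


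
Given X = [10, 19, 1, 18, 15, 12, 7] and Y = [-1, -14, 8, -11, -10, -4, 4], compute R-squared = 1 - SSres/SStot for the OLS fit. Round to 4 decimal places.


The fitted line is Y = 10.8216 + -1.2653*X.
SSres = 12.3005, SStot = 402.0000.
R^2 = 1 - SSres/SStot = 0.9694.

0.9694


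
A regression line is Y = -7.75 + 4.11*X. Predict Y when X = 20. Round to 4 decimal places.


Predicted value:
Y = -7.75 + (4.11)(20) = -7.75 + 82.2000 = 74.4500.

74.4500


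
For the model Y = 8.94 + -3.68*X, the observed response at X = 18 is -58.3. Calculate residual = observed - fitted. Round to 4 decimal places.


Predicted = 8.94 + -3.68 * 18 = -57.3000.
Residual = -58.3 - -57.3000 = -1.0000.

-1.0000


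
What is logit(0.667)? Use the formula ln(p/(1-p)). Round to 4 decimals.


1 - p = 0.333.
p/(1-p) = 2.0030.
logit = ln(2.0030) = 0.6946.

0.6946


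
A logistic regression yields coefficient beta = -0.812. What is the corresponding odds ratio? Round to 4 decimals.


Odds ratio = exp(beta) = exp(-0.812).
= 0.4440.

0.4440


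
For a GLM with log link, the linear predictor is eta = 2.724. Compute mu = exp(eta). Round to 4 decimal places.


The inverse log link gives:
mu = exp(2.724) = 15.2412.

15.2412


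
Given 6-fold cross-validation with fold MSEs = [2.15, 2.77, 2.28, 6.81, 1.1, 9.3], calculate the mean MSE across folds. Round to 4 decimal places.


Sum of fold MSEs = 24.4100.
Average = 24.4100 / 6 = 4.0683.

4.0683


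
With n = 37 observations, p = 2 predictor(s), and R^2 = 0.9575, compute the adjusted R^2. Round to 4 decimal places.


Plug in: Adj R^2 = 1 - (1 - 0.9575) * 36/34.
= 1 - 0.0425 * 36/34
= 1 - 1.5300 / 34
= 1 - 0.0450 = 0.9550.

0.9550


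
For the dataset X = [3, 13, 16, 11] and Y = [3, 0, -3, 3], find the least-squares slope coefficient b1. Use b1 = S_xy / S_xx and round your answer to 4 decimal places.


Calculate xbar = 10.7500, ybar = 0.7500.
S_xx = 92.7500, S_xy = -38.2500.
Using b1 = S_xy / S_xx = -38.2500 / 92.7500, we get b1 = -0.4124.

-0.4124


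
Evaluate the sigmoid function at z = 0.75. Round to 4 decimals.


Compute exp(-0.7500) = 0.4724.
Sigmoid = 1 / (1 + 0.4724) = 1 / 1.4724 = 0.6792.

0.6792


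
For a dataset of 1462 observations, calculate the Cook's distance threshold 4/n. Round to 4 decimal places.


Cook's distance cutoff = 4/n = 4/1462.
= 0.0027.

0.0027


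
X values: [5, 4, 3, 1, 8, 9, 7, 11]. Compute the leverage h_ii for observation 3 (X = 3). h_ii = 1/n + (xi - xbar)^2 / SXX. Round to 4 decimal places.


Mean of X: xbar = 6.0000.
SXX = 78.0000.
For X = 3: h = 1/8 + (3 - 6.0000)^2/78.0000 = 0.2404.

0.2404


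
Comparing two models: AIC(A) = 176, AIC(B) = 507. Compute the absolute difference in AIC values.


|AIC_A - AIC_B| = |176 - 507| = 331.
Model A is preferred (lower AIC).

331


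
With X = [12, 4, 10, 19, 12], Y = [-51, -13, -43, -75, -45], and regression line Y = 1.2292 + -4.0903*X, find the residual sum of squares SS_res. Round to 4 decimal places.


Predicted values from Y = 1.2292 + -4.0903*X.
Residuals: [-3.1456, 2.1320, -3.3262, 1.4865, 2.8544].
SSres = 35.8611.

35.8611


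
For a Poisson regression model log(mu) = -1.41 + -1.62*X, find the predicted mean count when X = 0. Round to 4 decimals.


Compute eta = -1.41 + -1.62 * 0 = -1.4100.
Apply inverse link: mu = e^-1.4100 = 0.2441.

0.2441


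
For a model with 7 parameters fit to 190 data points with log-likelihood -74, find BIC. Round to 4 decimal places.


Compute k*ln(n) = 7*ln(190) = 7*5.247024 = 36.729168.
Then -2*loglik = 148.
BIC = 36.729168 + 148 = 184.729168, which rounds to 184.7292.

184.7292


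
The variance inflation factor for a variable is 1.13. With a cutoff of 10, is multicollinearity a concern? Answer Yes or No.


The threshold is 10.
VIF = 1.13 is < 10.
Multicollinearity indication: No.

No


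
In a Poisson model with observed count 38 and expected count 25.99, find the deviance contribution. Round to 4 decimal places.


First: ln(38/25.99) = 0.379874.
Then: 38 * 0.379874 = 14.435212.
y - mu = 38 - 25.99 = 12.01.
D = 2(14.435212 - 12.01) = 4.850424, which rounds to 4.8504.

4.8504


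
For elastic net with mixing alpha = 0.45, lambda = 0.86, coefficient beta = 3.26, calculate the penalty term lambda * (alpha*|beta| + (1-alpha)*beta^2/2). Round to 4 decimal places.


L1 component = 0.45 * |3.26| = 1.4670.
L2 component = 0.55 * 3.26^2 / 2 = 2.9226.
Penalty = 0.86 * (1.4670 + 2.9226) = 0.86 * 4.3896 = 3.7750.

3.7750


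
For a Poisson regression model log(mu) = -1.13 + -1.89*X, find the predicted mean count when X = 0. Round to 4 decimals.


eta = -1.13 + -1.89 * 0 = -1.1300.
mu = exp(-1.1300) = 0.3230.

0.3230


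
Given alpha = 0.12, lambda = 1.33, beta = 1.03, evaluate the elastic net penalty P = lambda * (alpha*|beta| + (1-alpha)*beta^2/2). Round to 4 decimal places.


Compute:
L1 = 0.12 * 1.03 = 0.1236.
L2 = 0.88 * 1.03^2 / 2 = 0.4668.
Penalty = 1.33 * (0.1236 + 0.4668) = 0.7852.

0.7852


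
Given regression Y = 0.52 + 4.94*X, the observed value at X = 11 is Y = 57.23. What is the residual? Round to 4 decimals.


Compute yhat = 0.52 + (4.94)(11) = 54.8600.
Residual = actual - predicted = 57.23 - 54.8600 = 2.3700.

2.3700


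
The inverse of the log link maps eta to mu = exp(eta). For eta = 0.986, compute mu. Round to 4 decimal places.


mu = exp(eta) = exp(0.986).
= 2.6805.

2.6805


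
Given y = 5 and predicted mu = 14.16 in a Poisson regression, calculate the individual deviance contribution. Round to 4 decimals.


Compute y*ln(y/mu) = 5*ln(5/14.16) = 5*-1.040983 = -5.204915.
y - mu = -9.16.
D = 2*(-5.204915 - (-9.16)) = 7.910170, which rounds to 7.9102.

7.9102


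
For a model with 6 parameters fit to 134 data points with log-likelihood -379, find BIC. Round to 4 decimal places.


ln(134) = 4.897840.
k * ln(n) = 6 * 4.897840 = 29.387040.
-2L = 758.
BIC = 29.387040 + 758 = 787.387040, which rounds to 787.3870.

787.3870


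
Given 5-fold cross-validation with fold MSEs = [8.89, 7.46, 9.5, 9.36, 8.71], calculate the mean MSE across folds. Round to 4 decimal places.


Add all fold MSEs: 43.9200.
Divide by k = 5: 43.9200/5 = 8.7840.

8.7840


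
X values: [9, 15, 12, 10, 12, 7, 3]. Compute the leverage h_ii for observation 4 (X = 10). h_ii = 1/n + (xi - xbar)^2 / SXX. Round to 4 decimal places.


Compute xbar = 9.7143 with n = 7 observations.
SXX = 91.4286.
Leverage = 1/7 + (10 - 9.7143)^2/91.4286 = 0.1438.

0.1438


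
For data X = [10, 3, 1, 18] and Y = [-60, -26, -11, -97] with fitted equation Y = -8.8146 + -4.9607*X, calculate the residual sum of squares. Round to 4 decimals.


For each point, residual = actual - predicted.
Residuals: [-1.5784, -2.3033, 2.7753, 1.1072].
Sum of squared residuals = 16.7247.

16.7247


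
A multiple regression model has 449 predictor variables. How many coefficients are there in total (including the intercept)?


Including the intercept, the model has 449 predictor coefficients + 1 intercept.
Total = 450.

450


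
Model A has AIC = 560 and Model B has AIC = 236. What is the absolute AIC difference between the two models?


Compute |560 - 236| = 324.
Model B has the smaller AIC.

324


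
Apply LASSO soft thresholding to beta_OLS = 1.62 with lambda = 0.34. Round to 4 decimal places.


Check: |1.62| = 1.62 vs lambda = 0.34.
Since |beta| > lambda, coefficient = sign(beta)*(|beta| - lambda) = 1.2800.
Soft-thresholded coefficient = 1.2800.

1.2800


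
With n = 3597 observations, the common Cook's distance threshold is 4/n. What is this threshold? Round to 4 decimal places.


The threshold is 4/n.
4/3597 = 0.0011.

0.0011


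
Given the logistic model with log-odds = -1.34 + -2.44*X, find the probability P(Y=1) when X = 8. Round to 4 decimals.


z = -1.34 + -2.44 * 8 = -20.8600.
Sigmoid: P = 1 / (1 + exp(20.8600)) = 0.0000.

0.0000


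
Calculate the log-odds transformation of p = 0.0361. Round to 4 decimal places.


1 - p = 0.9639.
p/(1-p) = 0.0375.
logit = ln(0.0375) = -3.2847.

-3.2847


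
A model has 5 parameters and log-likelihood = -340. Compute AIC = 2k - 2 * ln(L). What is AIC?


Compute:
2k = 2*5 = 10.
-2*loglik = -2*(-340) = 680.
AIC = 10 + 680 = 690.

690


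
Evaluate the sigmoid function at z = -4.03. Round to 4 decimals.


Compute exp(4.0300) = 56.2609.
Sigmoid = 1 / (1 + 56.2609) = 1 / 57.2609 = 0.0175.

0.0175


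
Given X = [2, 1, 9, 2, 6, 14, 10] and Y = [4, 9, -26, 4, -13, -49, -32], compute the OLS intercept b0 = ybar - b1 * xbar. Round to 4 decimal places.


Compute b1 = -4.4391 from the OLS formula.
With xbar = 6.2857 and ybar = -14.7143, the intercept is:
b0 = -14.7143 - -4.4391 * 6.2857 = 13.1886.

13.1886


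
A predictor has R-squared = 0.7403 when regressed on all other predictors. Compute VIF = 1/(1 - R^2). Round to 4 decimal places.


VIF = 1 / (1 - 0.7403).
= 1 / 0.2597 = 3.8506.

3.8506


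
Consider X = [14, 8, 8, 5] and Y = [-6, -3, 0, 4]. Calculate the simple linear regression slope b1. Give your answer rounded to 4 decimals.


Calculate xbar = 8.7500, ybar = -1.2500.
S_xx = 42.7500, S_xy = -44.2500.
Using b1 = S_xy / S_xx = -44.2500 / 42.7500, we get b1 = -1.0351.

-1.0351


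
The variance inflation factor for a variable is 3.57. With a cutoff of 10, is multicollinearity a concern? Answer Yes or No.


Check: VIF = 3.57 vs threshold = 10.
Since 3.57 < 10, the answer is No.

No


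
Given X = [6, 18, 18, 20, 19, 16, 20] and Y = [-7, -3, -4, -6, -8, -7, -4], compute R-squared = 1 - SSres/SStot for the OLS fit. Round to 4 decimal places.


After computing the OLS fit (b0=-7.8536, b1=0.1365):
SSres = 19.0029, SStot = 21.7143.
R^2 = 1 - 19.0029/21.7143 = 0.1249.

0.1249


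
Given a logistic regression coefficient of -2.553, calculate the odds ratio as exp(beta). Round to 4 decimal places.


Odds ratio = exp(beta) = exp(-2.553).
= 0.0778.

0.0778


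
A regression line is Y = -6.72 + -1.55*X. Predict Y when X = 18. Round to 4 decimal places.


Substitute X = 18 into the equation:
Y = -6.72 + -1.55 * 18 = -6.72 + -27.9000 = -34.6200.

-34.6200


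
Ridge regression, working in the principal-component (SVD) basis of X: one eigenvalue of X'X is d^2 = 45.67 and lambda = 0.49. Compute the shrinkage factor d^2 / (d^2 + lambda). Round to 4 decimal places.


Compute the denominator: 45.67 + 0.49 = 46.1600.
Shrinkage factor = 45.67 / 46.1600 = 0.9894.

0.9894


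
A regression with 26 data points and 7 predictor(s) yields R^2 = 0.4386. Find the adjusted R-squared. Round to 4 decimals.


Plug in: Adj R^2 = 1 - (1 - 0.4386) * 25/18.
= 1 - 0.5614 * 25/18
= 1 - 14.0350 / 18
= 1 - 0.7797 = 0.2203.

0.2203


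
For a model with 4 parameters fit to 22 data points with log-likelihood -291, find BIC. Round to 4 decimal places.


Compute k*ln(n) = 4*ln(22) = 4*3.091042 = 12.364168.
Then -2*loglik = 582.
BIC = 12.364168 + 582 = 594.364168, which rounds to 594.3642.

594.3642


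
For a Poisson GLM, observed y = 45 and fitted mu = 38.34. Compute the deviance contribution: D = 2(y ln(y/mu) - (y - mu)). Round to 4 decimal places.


Compute y*ln(y/mu) = 45*ln(45/38.34) = 45*0.160169 = 7.207605.
y - mu = 6.66.
D = 2*(7.207605 - (6.66)) = 1.095210, which rounds to 1.0952.

1.0952


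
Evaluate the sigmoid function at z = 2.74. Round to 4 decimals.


exp(-2.7400) = 0.0646.
1 + exp(-z) = 1.0646.
sigmoid = 1/1.0646 = 0.9393.

0.9393


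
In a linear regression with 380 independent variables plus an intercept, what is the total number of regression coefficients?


Each predictor gets one coefficient, plus one intercept.
Total parameters = 380 + 1 = 381.

381


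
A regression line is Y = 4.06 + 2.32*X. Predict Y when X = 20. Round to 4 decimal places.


Substitute X = 20 into the equation:
Y = 4.06 + 2.32 * 20 = 4.06 + 46.4000 = 50.4600.

50.4600


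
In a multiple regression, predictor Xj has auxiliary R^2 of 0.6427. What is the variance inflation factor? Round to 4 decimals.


Denominator: 1 - 0.6427 = 0.3573.
VIF = 1 / 0.3573 = 2.7988.

2.7988


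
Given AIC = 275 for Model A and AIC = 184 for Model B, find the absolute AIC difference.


|AIC_A - AIC_B| = |275 - 184| = 91.
Model B is preferred (lower AIC).

91


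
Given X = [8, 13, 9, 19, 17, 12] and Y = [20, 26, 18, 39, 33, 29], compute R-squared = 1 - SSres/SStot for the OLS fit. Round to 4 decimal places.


After computing the OLS fit (b0=4.6809, b1=1.7553):
SSres = 23.8723, SStot = 313.5000.
R^2 = 1 - 23.8723/313.5000 = 0.9239.

0.9239


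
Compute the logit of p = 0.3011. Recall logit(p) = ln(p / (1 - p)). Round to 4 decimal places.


Compute the odds: 0.3011/0.6989 = 0.4308.
Take the natural log: ln(0.4308) = -0.8421.

-0.8421


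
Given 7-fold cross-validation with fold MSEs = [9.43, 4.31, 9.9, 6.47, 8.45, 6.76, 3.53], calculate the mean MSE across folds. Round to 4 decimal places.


Sum of fold MSEs = 48.8500.
Average = 48.8500 / 7 = 6.9786.

6.9786


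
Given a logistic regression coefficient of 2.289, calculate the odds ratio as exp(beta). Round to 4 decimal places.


The odds ratio is computed as:
OR = e^(2.289) = 9.8651.

9.8651


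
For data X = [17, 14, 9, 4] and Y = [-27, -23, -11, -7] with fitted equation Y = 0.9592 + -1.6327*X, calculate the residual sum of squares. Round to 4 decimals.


Compute predicted values, then residuals = yi - yhat_i.
Residuals: [-0.2033, -1.1014, 2.7351, -1.4284].
SSres = sum(residual^2) = 10.7755.

10.7755


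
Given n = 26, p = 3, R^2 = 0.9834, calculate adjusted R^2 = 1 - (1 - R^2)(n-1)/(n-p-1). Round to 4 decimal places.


Plug in: Adj R^2 = 1 - (1 - 0.9834) * 25/22.
= 1 - 0.0166 * 25/22
= 1 - 0.4150 / 22
= 1 - 0.0189 = 0.9811.

0.9811


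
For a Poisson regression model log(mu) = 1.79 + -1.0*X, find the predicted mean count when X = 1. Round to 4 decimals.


eta = 1.79 + -1.0 * 1 = 0.7900.
mu = exp(0.7900) = 2.2034.

2.2034


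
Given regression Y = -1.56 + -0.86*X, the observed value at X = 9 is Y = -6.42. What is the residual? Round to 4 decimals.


Compute yhat = -1.56 + (-0.86)(9) = -9.3000.
Residual = actual - predicted = -6.42 - -9.3000 = 2.8800.

2.8800


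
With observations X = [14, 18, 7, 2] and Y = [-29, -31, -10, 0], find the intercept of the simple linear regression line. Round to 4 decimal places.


Compute b1 = -2.0720 from the OLS formula.
With xbar = 10.2500 and ybar = -17.5000, the intercept is:
b0 = -17.5000 - -2.0720 * 10.2500 = 3.7381.

3.7381


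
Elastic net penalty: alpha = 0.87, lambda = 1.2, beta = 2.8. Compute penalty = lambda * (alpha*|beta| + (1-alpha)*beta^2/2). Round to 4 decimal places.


alpha * |beta| = 0.87 * 2.8 = 2.4360.
(1-alpha) * beta^2/2 = 0.13 * 7.8400/2 = 0.5096.
Total = 1.2 * (2.4360 + 0.5096) = 3.5347.

3.5347


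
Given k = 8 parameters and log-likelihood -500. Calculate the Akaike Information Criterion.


Compute:
2k = 2*8 = 16.
-2*loglik = -2*(-500) = 1000.
AIC = 16 + 1000 = 1016.

1016


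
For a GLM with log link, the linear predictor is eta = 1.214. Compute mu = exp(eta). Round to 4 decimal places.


The inverse log link gives:
mu = exp(1.214) = 3.3669.

3.3669


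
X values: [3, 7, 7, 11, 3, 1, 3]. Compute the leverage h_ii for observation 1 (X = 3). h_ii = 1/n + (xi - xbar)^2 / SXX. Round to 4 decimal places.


Mean of X: xbar = 5.0000.
SXX = 72.0000.
For X = 3: h = 1/7 + (3 - 5.0000)^2/72.0000 = 0.1984.

0.1984


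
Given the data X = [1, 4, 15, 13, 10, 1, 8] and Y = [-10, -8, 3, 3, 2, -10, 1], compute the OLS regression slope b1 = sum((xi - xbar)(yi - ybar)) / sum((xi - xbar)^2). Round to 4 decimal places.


Calculate xbar = 7.4286, ybar = -2.7143.
S_xx = 189.7143, S_xy = 201.1429.
Using b1 = S_xy / S_xx = 201.1429 / 189.7143, we get b1 = 1.0602.

1.0602


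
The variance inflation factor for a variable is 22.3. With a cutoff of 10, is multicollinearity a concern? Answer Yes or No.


The threshold is 10.
VIF = 22.3 is >= 10.
Multicollinearity indication: Yes.

Yes


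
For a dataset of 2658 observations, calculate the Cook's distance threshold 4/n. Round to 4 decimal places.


Cook's distance cutoff = 4/n = 4/2658.
= 0.0015.

0.0015


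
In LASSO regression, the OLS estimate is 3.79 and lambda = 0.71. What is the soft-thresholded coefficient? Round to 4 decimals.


Check: |3.79| = 3.79 vs lambda = 0.71.
Since |beta| > lambda, coefficient = sign(beta)*(|beta| - lambda) = 3.0800.
Soft-thresholded coefficient = 3.0800.

3.0800


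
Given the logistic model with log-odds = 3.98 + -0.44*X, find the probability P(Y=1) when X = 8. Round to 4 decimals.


Compute z = 3.98 + (-0.44)(8) = 0.4600.
exp(-z) = 0.6313.
P = 1/(1 + 0.6313) = 0.6130.

0.6130


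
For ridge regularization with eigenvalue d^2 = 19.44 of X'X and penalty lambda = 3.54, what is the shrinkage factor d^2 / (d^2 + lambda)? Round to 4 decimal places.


Compute the denominator: 19.44 + 3.54 = 22.9800.
Shrinkage factor = 19.44 / 22.9800 = 0.8460.

0.8460


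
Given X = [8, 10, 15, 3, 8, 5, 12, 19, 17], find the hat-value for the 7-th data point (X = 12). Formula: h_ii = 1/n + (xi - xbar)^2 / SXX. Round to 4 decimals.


Mean of X: xbar = 10.7778.
SXX = 235.5556.
For X = 12: h = 1/9 + (12 - 10.7778)^2/235.5556 = 0.1175.

0.1175


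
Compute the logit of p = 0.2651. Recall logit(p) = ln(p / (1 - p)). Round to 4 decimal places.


The odds are p/(1-p) = 0.2651 / 0.7349 = 0.3607.
logit(p) = ln(0.3607) = -1.0196.

-1.0196


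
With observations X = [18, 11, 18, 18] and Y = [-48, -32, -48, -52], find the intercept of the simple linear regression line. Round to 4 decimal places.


Compute b1 = -2.4762 from the OLS formula.
With xbar = 16.2500 and ybar = -45.0000, the intercept is:
b0 = -45.0000 - -2.4762 * 16.2500 = -4.7619.

-4.7619


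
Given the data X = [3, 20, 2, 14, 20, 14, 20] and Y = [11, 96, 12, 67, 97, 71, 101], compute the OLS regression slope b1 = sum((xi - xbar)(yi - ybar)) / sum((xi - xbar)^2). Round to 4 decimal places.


The sample means are xbar = 13.2857 and ybar = 65.0000.
Compute S_xx = 369.4286 and S_xy = 1824.0000.
Slope b1 = S_xy / S_xx = 1824.0000 / 369.4286 = 4.9374.

4.9374


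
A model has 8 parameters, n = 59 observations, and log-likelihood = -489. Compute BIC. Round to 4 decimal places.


ln(59) = 4.077537.
k * ln(n) = 8 * 4.077537 = 32.620296.
-2L = 978.
BIC = 32.620296 + 978 = 1010.620296, which rounds to 1010.6203.

1010.6203


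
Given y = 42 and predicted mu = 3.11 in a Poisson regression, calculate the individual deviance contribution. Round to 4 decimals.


Compute y*ln(y/mu) = 42*ln(42/3.11) = 42*2.603047 = 109.327974.
y - mu = 38.89.
D = 2*(109.327974 - (38.89)) = 140.875948, which rounds to 140.8759.

140.8759


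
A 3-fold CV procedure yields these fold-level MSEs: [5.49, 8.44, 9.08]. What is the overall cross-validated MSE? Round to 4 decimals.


Total MSE across folds = 23.0100.
CV-MSE = 23.0100/3 = 7.6700.

7.6700


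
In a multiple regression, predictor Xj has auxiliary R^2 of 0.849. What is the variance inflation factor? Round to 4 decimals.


Using VIF = 1/(1 - R^2_j):
1 - 0.849 = 0.151.
VIF = 6.6225.

6.6225


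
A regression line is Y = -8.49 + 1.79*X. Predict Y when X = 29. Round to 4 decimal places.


Plug X = 29 into Y = -8.49 + 1.79*X:
Y = -8.49 + 51.9100 = 43.4200.

43.4200


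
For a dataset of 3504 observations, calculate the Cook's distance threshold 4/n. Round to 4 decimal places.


The threshold is 4/n.
4/3504 = 0.0011.

0.0011


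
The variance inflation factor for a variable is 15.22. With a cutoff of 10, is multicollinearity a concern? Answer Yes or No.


Compare VIF = 15.22 to the threshold of 10.
15.22 >= 10, so the answer is Yes.

Yes


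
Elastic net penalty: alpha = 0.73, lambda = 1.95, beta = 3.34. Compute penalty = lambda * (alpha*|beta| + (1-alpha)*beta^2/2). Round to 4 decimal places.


Compute:
L1 = 0.73 * 3.34 = 2.4382.
L2 = 0.27 * 3.34^2 / 2 = 1.5060.
Penalty = 1.95 * (2.4382 + 1.5060) = 7.6912.

7.6912


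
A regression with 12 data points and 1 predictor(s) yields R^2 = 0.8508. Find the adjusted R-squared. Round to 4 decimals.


Using the formula:
(1 - 0.8508) = 0.1492.
Multiply by 11/10: 0.1492 * 11 = 1.6412, then 1.6412 / 10 = 0.1641.
Adj R^2 = 1 - 0.1641 = 0.8359.

0.8359


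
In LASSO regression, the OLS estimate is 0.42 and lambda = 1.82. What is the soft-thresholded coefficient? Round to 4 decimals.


|beta_OLS| = 0.42.
lambda = 1.82.
Since |beta| <= lambda, the coefficient is set to 0.
Result = 0.0000.

0.0000


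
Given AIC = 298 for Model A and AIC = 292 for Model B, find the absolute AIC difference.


|AIC_A - AIC_B| = |298 - 292| = 6.
Model B is preferred (lower AIC).

6


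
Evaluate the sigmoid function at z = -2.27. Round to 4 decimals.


Compute exp(2.2700) = 9.6794.
Sigmoid = 1 / (1 + 9.6794) = 1 / 10.6794 = 0.0936.

0.0936


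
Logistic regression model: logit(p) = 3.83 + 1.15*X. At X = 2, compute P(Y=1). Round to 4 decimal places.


Compute z = 3.83 + (1.15)(2) = 6.1300.
exp(-z) = 0.0022.
P = 1/(1 + 0.0022) = 0.9978.

0.9978


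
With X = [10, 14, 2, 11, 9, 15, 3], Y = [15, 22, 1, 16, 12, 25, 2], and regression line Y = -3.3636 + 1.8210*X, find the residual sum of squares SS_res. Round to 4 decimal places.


For each point, residual = actual - predicted.
Residuals: [0.1536, -0.1304, 0.7216, -0.6674, -1.0254, 1.0486, -0.0994].
Sum of squared residuals = 3.1676.

3.1676


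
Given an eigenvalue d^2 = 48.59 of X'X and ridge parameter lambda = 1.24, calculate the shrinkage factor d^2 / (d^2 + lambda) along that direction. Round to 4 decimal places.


Compute the denominator: 48.59 + 1.24 = 49.8300.
Shrinkage factor = 48.59 / 49.8300 = 0.9751.

0.9751


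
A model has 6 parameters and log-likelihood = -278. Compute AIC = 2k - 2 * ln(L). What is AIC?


Compute:
2k = 2*6 = 12.
-2*loglik = -2*(-278) = 556.
AIC = 12 + 556 = 568.

568


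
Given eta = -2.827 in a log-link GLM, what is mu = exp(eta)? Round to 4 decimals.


Apply the inverse link:
mu = e^-2.827 = 0.0592.

0.0592


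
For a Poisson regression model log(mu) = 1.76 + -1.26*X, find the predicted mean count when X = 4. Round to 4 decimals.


eta = 1.76 + -1.26 * 4 = -3.2800.
mu = exp(-3.2800) = 0.0376.

0.0376


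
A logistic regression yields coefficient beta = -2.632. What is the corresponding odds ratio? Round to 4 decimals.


The odds ratio is computed as:
OR = e^(-2.632) = 0.0719.

0.0719


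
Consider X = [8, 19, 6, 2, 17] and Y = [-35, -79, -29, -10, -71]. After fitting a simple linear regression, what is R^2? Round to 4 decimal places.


After computing the OLS fit (b0=-3.2195, b1=-3.9981):
SSres = 4.7992, SStot = 3412.8000.
R^2 = 1 - 4.7992/3412.8000 = 0.9986.

0.9986


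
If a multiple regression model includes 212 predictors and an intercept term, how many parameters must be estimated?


Each predictor gets one coefficient, plus one intercept.
Total parameters = 212 + 1 = 213.

213


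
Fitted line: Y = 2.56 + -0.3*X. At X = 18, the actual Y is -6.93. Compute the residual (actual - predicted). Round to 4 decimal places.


Predicted = 2.56 + -0.3 * 18 = -2.8400.
Residual = -6.93 - -2.8400 = -4.0900.

-4.0900


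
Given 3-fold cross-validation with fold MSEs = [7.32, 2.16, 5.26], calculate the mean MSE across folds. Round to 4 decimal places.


Sum of fold MSEs = 14.7400.
Average = 14.7400 / 3 = 4.9133.

4.9133


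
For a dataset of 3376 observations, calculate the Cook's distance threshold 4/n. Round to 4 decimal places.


The threshold is 4/n.
4/3376 = 0.0012.

0.0012


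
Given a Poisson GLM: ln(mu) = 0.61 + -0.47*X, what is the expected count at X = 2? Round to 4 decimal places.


eta = 0.61 + -0.47 * 2 = -0.3300.
mu = exp(-0.3300) = 0.7189.

0.7189


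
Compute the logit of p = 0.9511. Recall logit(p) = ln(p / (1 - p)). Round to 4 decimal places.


1 - p = 0.0489.
p/(1-p) = 19.4499.
logit = ln(19.4499) = 2.9678.

2.9678


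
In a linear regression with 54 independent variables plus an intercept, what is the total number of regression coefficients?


Each predictor gets one coefficient, plus one intercept.
Total parameters = 54 + 1 = 55.

55


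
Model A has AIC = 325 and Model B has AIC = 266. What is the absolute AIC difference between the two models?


Absolute difference = |325 - 266| = 59.
The model with lower AIC (B) is preferred.

59


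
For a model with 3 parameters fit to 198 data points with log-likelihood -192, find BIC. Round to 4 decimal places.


ln(198) = 5.288267.
k * ln(n) = 3 * 5.288267 = 15.864801.
-2L = 384.
BIC = 15.864801 + 384 = 399.864801, which rounds to 399.8648.

399.8648


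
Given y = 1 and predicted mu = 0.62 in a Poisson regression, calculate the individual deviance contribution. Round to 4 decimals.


Compute y*ln(y/mu) = 1*ln(1/0.62) = 1*0.478036 = 0.478036.
y - mu = 0.38.
D = 2*(0.478036 - (0.38)) = 0.196072, which rounds to 0.1961.

0.1961


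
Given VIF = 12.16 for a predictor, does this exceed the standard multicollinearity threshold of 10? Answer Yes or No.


Check: VIF = 12.16 vs threshold = 10.
Since 12.16 >= 10, the answer is Yes.

Yes


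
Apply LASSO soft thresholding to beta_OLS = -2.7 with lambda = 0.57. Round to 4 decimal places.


|beta_OLS| = 2.7.
lambda = 0.57.
Since |beta| > lambda, coefficient = sign(beta)*(|beta| - lambda) = -2.1300.
Result = -2.1300.

-2.1300


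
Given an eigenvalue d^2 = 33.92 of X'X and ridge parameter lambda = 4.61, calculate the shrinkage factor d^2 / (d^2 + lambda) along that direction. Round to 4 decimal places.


Compute the denominator: 33.92 + 4.61 = 38.5300.
Shrinkage factor = 33.92 / 38.5300 = 0.8804.

0.8804


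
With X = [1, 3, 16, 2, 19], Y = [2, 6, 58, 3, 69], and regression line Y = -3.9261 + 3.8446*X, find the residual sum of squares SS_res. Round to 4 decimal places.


For each point, residual = actual - predicted.
Residuals: [2.0815, -1.6077, 0.4125, -0.7631, -0.1213].
Sum of squared residuals = 7.6845.

7.6845


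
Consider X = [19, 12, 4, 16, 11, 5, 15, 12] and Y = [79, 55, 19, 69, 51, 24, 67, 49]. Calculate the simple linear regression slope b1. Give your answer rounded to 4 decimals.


Calculate xbar = 11.7500, ybar = 51.6250.
S_xx = 187.5000, S_xy = 762.2500.
Using b1 = S_xy / S_xx = 762.2500 / 187.5000, we get b1 = 4.0653.

4.0653


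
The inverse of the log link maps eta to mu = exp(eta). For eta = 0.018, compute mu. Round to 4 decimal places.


The inverse log link gives:
mu = exp(0.018) = 1.0182.

1.0182


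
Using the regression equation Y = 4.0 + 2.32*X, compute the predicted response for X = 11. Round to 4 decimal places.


Predicted value:
Y = 4.0 + (2.32)(11) = 4.0 + 25.5200 = 29.5200.

29.5200


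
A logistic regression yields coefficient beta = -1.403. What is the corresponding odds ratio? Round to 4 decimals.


exp(-1.403) = 0.2459.
So the odds ratio is 0.2459.

0.2459


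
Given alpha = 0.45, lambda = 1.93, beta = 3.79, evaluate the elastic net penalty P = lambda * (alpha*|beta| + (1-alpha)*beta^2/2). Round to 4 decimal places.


Compute:
L1 = 0.45 * 3.79 = 1.7055.
L2 = 0.55 * 3.79^2 / 2 = 3.9501.
Penalty = 1.93 * (1.7055 + 3.9501) = 10.9154.

10.9154


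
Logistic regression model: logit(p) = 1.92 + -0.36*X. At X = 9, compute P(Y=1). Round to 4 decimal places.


Compute z = 1.92 + (-0.36)(9) = -1.3200.
exp(-z) = 3.7434.
P = 1/(1 + 3.7434) = 0.2108.

0.2108


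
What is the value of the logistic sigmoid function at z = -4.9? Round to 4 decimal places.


Compute exp(4.9000) = 134.2898.
Sigmoid = 1 / (1 + 134.2898) = 1 / 135.2898 = 0.0074.

0.0074


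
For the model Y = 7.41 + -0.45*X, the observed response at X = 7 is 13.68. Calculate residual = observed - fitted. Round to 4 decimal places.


Fitted value at X = 7 is yhat = 7.41 + -0.45*7 = 4.2600.
Residual = 13.68 - 4.2600 = 9.4200.

9.4200


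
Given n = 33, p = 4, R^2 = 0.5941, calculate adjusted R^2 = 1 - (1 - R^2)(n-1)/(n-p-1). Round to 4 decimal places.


Using the formula:
(1 - 0.5941) = 0.4059.
Multiply by 32/28: 0.4059 * 32 = 12.9888, then 12.9888 / 28 = 0.4639.
Adj R^2 = 1 - 0.4639 = 0.5361.

0.5361


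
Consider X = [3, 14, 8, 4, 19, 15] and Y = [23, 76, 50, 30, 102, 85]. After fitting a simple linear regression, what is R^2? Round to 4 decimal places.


The fitted line is Y = 9.7279 + 4.8831*X.
SSres = 12.6348, SStot = 5008.0000.
R^2 = 1 - SSres/SStot = 0.9975.

0.9975


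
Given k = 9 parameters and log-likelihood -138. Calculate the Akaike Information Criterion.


AIC = 2*9 - 2*(-138).
= 18 + 276 = 294.

294


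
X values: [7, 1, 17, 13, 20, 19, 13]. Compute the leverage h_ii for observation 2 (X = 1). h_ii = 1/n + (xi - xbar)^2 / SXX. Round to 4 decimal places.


Mean of X: xbar = 12.8571.
SXX = 280.8571.
For X = 1: h = 1/7 + (1 - 12.8571)^2/280.8571 = 0.6434.

0.6434


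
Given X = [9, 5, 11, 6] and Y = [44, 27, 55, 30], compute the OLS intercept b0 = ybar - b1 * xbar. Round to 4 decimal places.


First find the slope: b1 = 4.7033.
Means: xbar = 7.7500, ybar = 39.0000.
b0 = ybar - b1 * xbar = 39.0000 - 4.7033 * 7.7500 = 2.5495.

2.5495


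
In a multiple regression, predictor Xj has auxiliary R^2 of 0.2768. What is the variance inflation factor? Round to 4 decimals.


Using VIF = 1/(1 - R^2_j):
1 - 0.2768 = 0.7232.
VIF = 1.3827.

1.3827


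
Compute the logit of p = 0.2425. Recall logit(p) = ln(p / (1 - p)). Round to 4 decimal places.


Compute the odds: 0.2425/0.7575 = 0.3201.
Take the natural log: ln(0.3201) = -1.1390.

-1.1390


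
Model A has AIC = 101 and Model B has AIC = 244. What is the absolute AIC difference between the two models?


|AIC_A - AIC_B| = |101 - 244| = 143.
Model A is preferred (lower AIC).

143


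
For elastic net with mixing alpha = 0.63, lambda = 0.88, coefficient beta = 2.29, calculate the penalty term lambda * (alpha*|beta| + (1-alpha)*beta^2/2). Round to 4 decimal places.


Compute:
L1 = 0.63 * 2.29 = 1.4427.
L2 = 0.37 * 2.29^2 / 2 = 0.9702.
Penalty = 0.88 * (1.4427 + 0.9702) = 2.1233.

2.1233


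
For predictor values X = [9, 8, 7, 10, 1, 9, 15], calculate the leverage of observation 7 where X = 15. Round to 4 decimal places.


Mean of X: xbar = 8.4286.
SXX = 103.7143.
For X = 15: h = 1/7 + (15 - 8.4286)^2/103.7143 = 0.5592.

0.5592


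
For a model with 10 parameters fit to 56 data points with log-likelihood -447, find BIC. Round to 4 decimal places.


ln(56) = 4.025352.
k * ln(n) = 10 * 4.025352 = 40.253520.
-2L = 894.
BIC = 40.253520 + 894 = 934.253520, which rounds to 934.2535.

934.2535


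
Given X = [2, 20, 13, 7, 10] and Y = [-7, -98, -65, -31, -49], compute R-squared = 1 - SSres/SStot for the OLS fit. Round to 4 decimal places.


The fitted line is Y = 3.1479 + -5.1104*X.
SSres = 7.7925, SStot = 4740.0000.
R^2 = 1 - SSres/SStot = 0.9984.

0.9984


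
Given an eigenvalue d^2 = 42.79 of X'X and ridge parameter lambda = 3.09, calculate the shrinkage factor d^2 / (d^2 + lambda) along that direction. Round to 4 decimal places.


d^2 + lambda = 42.79 + 3.09 = 45.8800.
Shrinkage factor = 42.79/45.8800 = 0.9327.

0.9327


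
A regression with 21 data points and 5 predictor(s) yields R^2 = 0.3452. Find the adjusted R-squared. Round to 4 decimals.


Adjusted R^2 = 1 - (1 - R^2) * (n-1)/(n-p-1).
(1 - R^2) = 0.6548.
(n-1)/(n-p-1) = 20/15.
(1 - R^2) * (n-1) = 0.6548 * 20 = 13.0960.
Divide by (n-p-1): 13.0960 / 15 = 0.8731.
Adj R^2 = 1 - 0.8731 = 0.1269.

0.1269


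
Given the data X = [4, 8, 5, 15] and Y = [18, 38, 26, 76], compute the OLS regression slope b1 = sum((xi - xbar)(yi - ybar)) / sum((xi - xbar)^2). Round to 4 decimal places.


Calculate xbar = 8.0000, ybar = 39.5000.
S_xx = 74.0000, S_xy = 382.0000.
Using b1 = S_xy / S_xx = 382.0000 / 74.0000, we get b1 = 5.1622.

5.1622


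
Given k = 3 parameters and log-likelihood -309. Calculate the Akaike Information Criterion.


Compute:
2k = 2*3 = 6.
-2*loglik = -2*(-309) = 618.
AIC = 6 + 618 = 624.

624


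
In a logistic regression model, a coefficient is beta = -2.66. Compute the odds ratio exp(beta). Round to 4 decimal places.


exp(-2.66) = 0.0699.
So the odds ratio is 0.0699.

0.0699


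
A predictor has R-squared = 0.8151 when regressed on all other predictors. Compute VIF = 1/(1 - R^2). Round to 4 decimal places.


VIF = 1 / (1 - 0.8151).
= 1 / 0.1849 = 5.4083.

5.4083


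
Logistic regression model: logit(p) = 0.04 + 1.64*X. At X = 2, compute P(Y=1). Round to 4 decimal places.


Compute z = 0.04 + (1.64)(2) = 3.3200.
exp(-z) = 0.0362.
P = 1/(1 + 0.0362) = 0.9651.

0.9651


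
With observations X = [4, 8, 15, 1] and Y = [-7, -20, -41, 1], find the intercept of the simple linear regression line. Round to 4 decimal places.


First find the slope: b1 = -3.0273.
Means: xbar = 7.0000, ybar = -16.7500.
b0 = ybar - b1 * xbar = -16.7500 - -3.0273 * 7.0000 = 4.4409.

4.4409


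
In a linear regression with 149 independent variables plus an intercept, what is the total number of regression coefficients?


Each predictor gets one coefficient, plus one intercept.
Total parameters = 149 + 1 = 150.

150


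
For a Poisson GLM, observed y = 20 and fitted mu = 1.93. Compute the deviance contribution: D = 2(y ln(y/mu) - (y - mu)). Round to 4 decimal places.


y/mu = 20/1.93 = 10.362694 (approx.), and ln(20/1.93) = 2.338212.
y * ln(y/mu) = 20 * 2.338212 = 46.764240.
y - mu = 18.07.
D = 2 * (46.764240 - 18.07) = 57.388480, which rounds to 57.3885.

57.3885


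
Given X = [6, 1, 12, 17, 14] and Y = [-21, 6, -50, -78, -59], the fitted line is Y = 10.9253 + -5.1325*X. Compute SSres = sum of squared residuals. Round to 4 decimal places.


Predicted values from Y = 10.9253 + -5.1325*X.
Residuals: [-1.1303, 0.2072, 0.6647, -1.6728, 1.9297].
SSres = 8.2843.

8.2843


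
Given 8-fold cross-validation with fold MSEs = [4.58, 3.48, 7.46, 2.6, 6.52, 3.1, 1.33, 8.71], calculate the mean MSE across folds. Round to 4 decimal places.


Add all fold MSEs: 37.7800.
Divide by k = 8: 37.7800/8 = 4.7225.

4.7225


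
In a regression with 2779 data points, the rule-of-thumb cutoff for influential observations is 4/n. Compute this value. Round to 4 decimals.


Cook's distance cutoff = 4/n = 4/2779.
= 0.0014.

0.0014


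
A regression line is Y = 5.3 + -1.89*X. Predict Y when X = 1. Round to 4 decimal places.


Predicted value:
Y = 5.3 + (-1.89)(1) = 5.3 + -1.8900 = 3.4100.

3.4100


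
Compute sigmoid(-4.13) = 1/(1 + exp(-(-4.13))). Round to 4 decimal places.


Compute exp(4.1300) = 62.1779.
Sigmoid = 1 / (1 + 62.1779) = 1 / 63.1779 = 0.0158.

0.0158


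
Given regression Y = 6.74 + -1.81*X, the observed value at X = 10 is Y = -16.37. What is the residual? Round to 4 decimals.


Fitted value at X = 10 is yhat = 6.74 + -1.81*10 = -11.3600.
Residual = -16.37 - -11.3600 = -5.0100.

-5.0100


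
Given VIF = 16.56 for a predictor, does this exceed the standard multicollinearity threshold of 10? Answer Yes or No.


Check: VIF = 16.56 vs threshold = 10.
Since 16.56 >= 10, the answer is Yes.

Yes


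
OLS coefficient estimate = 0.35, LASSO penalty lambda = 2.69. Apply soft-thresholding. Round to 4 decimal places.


Check: |0.35| = 0.35 vs lambda = 2.69.
Since |beta| <= lambda, the coefficient is set to 0.
Soft-thresholded coefficient = 0.0000.

0.0000


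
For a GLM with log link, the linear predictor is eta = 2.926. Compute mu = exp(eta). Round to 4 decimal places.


The inverse log link gives:
mu = exp(2.926) = 18.6529.

18.6529


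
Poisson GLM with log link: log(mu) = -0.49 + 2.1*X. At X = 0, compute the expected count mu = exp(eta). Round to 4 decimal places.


Linear predictor: eta = -0.49 + (2.1)(0) = -0.4900.
Expected count: mu = exp(-0.4900) = 0.6126.

0.6126


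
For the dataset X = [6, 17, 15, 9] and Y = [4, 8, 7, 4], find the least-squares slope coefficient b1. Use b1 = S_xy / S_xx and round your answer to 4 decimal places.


First compute the means: xbar = 11.7500, ybar = 5.7500.
Then S_xx = sum((xi - xbar)^2) = 78.7500.
S_xy = sum((xi - xbar)(yi - ybar)) = 30.7500.
b1 = S_xy / S_xx = 30.7500 / 78.7500 = 0.3905.

0.3905


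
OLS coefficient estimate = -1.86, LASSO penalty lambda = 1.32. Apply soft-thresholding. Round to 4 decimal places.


Check: |-1.86| = 1.86 vs lambda = 1.32.
Since |beta| > lambda, coefficient = sign(beta)*(|beta| - lambda) = -0.5400.
Soft-thresholded coefficient = -0.5400.

-0.5400


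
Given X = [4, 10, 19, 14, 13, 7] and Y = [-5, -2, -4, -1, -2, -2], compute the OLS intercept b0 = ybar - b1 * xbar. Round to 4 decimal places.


The slope is b1 = 0.0607.
Sample means are xbar = 11.1667 and ybar = -2.6667.
Intercept: b0 = -2.6667 - (0.0607)(11.1667) = -3.3442.

-3.3442


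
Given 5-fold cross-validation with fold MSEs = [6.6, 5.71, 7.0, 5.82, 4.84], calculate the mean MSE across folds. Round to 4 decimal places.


Total MSE across folds = 29.9700.
CV-MSE = 29.9700/5 = 5.9940.

5.9940


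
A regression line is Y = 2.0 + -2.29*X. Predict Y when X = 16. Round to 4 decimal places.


Predicted value:
Y = 2.0 + (-2.29)(16) = 2.0 + -36.6400 = -34.6400.

-34.6400


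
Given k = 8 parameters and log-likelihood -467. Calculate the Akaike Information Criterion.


AIC = 2k - 2*loglik = 2(8) - 2(-467).
= 16 + 934 = 950.

950


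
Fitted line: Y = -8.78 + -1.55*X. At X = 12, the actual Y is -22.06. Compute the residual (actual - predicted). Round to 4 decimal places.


Fitted value at X = 12 is yhat = -8.78 + -1.55*12 = -27.3800.
Residual = -22.06 - -27.3800 = 5.3200.

5.3200


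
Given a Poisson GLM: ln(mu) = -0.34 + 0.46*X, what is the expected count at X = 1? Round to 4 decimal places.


Compute eta = -0.34 + 0.46 * 1 = 0.1200.
Apply inverse link: mu = e^0.1200 = 1.1275.

1.1275


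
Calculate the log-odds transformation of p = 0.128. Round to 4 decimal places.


The odds are p/(1-p) = 0.128 / 0.872 = 0.1468.
logit(p) = ln(0.1468) = -1.9188.

-1.9188


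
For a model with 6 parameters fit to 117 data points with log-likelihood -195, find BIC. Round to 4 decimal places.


ln(117) = 4.762174.
k * ln(n) = 6 * 4.762174 = 28.573044.
-2L = 390.
BIC = 28.573044 + 390 = 418.573044, which rounds to 418.5730.

418.5730


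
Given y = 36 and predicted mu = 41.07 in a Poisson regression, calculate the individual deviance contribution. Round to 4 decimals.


y/mu = 36/41.07 = 0.876552 (approx.), and ln(36/41.07) = -0.131759.
y * ln(y/mu) = 36 * -0.131759 = -4.743324.
y - mu = -5.07.
D = 2 * (-4.743324 - -5.07) = 0.653352, which rounds to 0.6534.

0.6534
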